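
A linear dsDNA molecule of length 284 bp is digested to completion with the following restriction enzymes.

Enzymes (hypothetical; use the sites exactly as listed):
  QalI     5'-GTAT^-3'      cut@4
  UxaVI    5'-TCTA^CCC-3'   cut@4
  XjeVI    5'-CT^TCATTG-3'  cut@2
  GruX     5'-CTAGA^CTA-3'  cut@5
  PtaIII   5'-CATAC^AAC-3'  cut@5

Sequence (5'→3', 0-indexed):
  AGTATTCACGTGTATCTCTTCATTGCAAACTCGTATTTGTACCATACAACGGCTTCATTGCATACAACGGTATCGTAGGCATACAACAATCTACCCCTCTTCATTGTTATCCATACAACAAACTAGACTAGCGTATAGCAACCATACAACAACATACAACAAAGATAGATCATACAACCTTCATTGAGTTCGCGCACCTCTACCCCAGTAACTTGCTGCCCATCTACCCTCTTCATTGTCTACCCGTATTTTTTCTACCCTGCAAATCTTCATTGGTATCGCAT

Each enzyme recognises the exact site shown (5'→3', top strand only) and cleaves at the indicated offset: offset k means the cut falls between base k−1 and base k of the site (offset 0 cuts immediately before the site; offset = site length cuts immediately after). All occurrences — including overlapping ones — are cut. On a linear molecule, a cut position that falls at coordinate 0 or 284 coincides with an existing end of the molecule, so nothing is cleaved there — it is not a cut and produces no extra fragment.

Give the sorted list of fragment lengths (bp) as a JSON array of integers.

Per-enzyme occurrences:
  QalI (GTAT, off=4): starts [1, 11, 32, 69, 132, 245, 275] → cuts [5, 15, 36, 73, 136, 249, 279]
  UxaVI (TCTACCC, off=4): starts [89, 198, 222, 238, 253] → cuts [93, 202, 226, 242, 257]
  XjeVI (CTTCATTG, off=2): starts [17, 52, 98, 178, 230, 267] → cuts [19, 54, 100, 180, 232, 269]
  GruX (CTAGACTA, off=5): starts [122] → cuts [127]
  PtaIII (CATACAAC, off=5): starts [42, 60, 79, 111, 142, 152, 170] → cuts [47, 65, 84, 116, 147, 157, 175]

Pooled cuts: [5, 15, 19, 36, 47, 54, 65, 73, 84, 93, 100, 116, 127, 136, 147, 157, 175, 180, 202, 226, 232, 242, 249, 257, 269, 279]

Fragment lengths:
  [0,5): 5 bp
  [5,15): 10 bp
  [15,19): 4 bp
  [19,36): 17 bp
  [36,47): 11 bp
  [47,54): 7 bp
  [54,65): 11 bp
  [65,73): 8 bp
  [73,84): 11 bp
  [84,93): 9 bp
  [93,100): 7 bp
  [100,116): 16 bp
  [116,127): 11 bp
  [127,136): 9 bp
  [136,147): 11 bp
  [147,157): 10 bp
  [157,175): 18 bp
  [175,180): 5 bp
  [180,202): 22 bp
  [202,226): 24 bp
  [226,232): 6 bp
  [232,242): 10 bp
  [242,249): 7 bp
  [249,257): 8 bp
  [257,269): 12 bp
  [269,279): 10 bp
  [279,284): 5 bp

[4,5,5,5,6,7,7,7,8,8,9,9,10,10,10,10,11,11,11,11,11,12,16,17,18,22,24]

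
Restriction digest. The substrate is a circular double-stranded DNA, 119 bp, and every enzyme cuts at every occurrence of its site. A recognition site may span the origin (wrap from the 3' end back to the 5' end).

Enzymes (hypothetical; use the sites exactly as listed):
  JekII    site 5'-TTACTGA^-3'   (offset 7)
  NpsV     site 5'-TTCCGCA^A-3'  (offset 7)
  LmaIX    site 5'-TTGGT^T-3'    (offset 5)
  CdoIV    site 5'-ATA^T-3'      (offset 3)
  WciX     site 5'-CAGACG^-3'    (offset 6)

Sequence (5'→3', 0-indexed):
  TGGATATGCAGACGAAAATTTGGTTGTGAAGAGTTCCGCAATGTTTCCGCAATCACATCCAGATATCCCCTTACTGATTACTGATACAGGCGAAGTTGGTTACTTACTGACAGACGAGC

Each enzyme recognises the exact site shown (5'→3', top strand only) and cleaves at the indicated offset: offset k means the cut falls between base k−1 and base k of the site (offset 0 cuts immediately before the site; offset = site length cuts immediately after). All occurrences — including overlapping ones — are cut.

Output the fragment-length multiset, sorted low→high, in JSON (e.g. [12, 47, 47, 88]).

[6,7,8,9,10,10,11,12,14,16,16]

Per-enzyme occurrences:
  JekII TTACTGA/7: at [70, 77, 103] ⇒ [77, 84, 110]
  NpsV TTCCGCAA/7: at [33, 44] ⇒ [40, 51]
  LmaIX TTGGTT/5: at [19, 95] ⇒ [24, 100]
  CdoIV ATAT/3: at [3, 62] ⇒ [6, 65]
  WciX CAGACG/6: at [8, 110] ⇒ [14, 116]

Pooled cuts: [6, 14, 24, 40, 51, 65, 77, 84, 100, 110, 116]

Fragments:
  6→14: 8 bp
  14→24: 10 bp
  24→40: 16 bp
  40→51: 11 bp
  51→65: 14 bp
  65→77: 12 bp
  77→84: 7 bp
  84→100: 16 bp
  100→110: 10 bp
  110→116: 6 bp
  116→6 (wrap): 119-116+6 = 9 bp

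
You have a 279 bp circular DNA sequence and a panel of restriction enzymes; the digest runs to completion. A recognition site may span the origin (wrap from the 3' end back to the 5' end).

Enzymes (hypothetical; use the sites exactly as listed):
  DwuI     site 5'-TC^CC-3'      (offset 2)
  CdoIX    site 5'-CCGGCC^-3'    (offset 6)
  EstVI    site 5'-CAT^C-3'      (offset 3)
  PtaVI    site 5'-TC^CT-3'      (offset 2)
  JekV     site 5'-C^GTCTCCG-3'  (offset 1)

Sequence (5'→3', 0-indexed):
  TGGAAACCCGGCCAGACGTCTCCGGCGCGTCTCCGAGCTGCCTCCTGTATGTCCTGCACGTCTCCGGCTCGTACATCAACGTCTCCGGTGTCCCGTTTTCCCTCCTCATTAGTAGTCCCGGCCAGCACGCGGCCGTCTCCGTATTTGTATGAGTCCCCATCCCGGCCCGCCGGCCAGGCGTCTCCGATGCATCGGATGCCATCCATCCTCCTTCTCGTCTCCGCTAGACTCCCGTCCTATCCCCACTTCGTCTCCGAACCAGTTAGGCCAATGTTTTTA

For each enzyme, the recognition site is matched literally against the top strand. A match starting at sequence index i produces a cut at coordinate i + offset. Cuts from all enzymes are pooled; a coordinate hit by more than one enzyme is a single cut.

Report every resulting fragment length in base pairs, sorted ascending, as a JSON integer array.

[1,1,3,4,4,4,4,4,5,5,5,6,6,6,6,8,8,8,9,10,11,11,12,13,13,15,16,17,21,43]

Scan for sites:
  DwuI TCCC/2: at [90, 98, 115, 153, 159, 229, 239] ⇒ [92, 100, 117, 155, 161, 231, 241]
  CdoIX CCGGCC/6: at [7, 117, 161, 169] ⇒ [13, 123, 167, 175]
  EstVI CATC/3: at [73, 157, 189, 199, 203] ⇒ [76, 160, 192, 202, 206]
  PtaVI TCCT/2: at [42, 51, 102, 205, 208, 234] ⇒ [44, 53, 104, 207, 210, 236]
  JekV CGTCTCCG/1: at [16, 27, 58, 79, 133, 178, 215, 248] ⇒ [17, 28, 59, 80, 134, 179, 216, 249]

Pooled cuts: [13, 17, 28, 44, 53, 59, 76, 80, 92, 100, 104, 117, 123, 134, 155, 160, 161, 167, 175, 179, 192, 202, 206, 207, 210, 216, 231, 236, 241, 249]

Fragment lengths:
  13→17: 4 bp
  17→28: 11 bp
  28→44: 16 bp
  44→53: 9 bp
  53→59: 6 bp
  59→76: 17 bp
  76→80: 4 bp
  80→92: 12 bp
  92→100: 8 bp
  100→104: 4 bp
  104→117: 13 bp
  117→123: 6 bp
  123→134: 11 bp
  134→155: 21 bp
  155→160: 5 bp
  160→161: 1 bp
  161→167: 6 bp
  167→175: 8 bp
  175→179: 4 bp
  179→192: 13 bp
  192→202: 10 bp
  202→206: 4 bp
  206→207: 1 bp
  207→210: 3 bp
  210→216: 6 bp
  216→231: 15 bp
  231→236: 5 bp
  236→241: 5 bp
  241→249: 8 bp
  249→13 (wrap): 279-249+13 = 43 bp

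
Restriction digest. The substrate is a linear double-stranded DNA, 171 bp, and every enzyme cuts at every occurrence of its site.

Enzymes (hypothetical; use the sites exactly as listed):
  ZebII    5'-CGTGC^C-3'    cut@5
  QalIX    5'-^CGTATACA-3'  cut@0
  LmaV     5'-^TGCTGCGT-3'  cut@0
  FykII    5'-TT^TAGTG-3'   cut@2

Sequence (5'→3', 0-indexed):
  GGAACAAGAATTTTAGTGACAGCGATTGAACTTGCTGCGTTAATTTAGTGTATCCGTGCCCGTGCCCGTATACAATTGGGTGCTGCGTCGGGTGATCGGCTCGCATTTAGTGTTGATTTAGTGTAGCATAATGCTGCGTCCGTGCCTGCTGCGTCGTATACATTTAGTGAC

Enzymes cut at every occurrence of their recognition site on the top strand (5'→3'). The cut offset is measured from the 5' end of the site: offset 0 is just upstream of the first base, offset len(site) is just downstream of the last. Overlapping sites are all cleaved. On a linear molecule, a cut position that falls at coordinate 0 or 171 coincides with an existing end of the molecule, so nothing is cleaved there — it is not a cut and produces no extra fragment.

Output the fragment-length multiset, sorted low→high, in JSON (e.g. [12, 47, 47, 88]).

Site scan:
  ZebII CGTGCC/5: at [54, 60, 140] ⇒ [59, 65, 145]
  QalIX CGTATACA/0: at [66, 154] ⇒ [66, 154]
  LmaV TGCTGCGT/0: at [32, 80, 131, 146] ⇒ [32, 80, 131, 146]
  FykII TTTAGTG/2: at [11, 43, 105, 116, 162] ⇒ [13, 45, 107, 118, 164]

All cut coordinates (distinct, sorted): [13, 32, 45, 59, 65, 66, 80, 107, 118, 131, 145, 146, 154, 164]

Fragments:
  [0,13): 13 bp
  [13,32): 19 bp
  [32,45): 13 bp
  [45,59): 14 bp
  [59,65): 6 bp
  [65,66): 1 bp
  [66,80): 14 bp
  [80,107): 27 bp
  [107,118): 11 bp
  [118,131): 13 bp
  [131,145): 14 bp
  [145,146): 1 bp
  [146,154): 8 bp
  [154,164): 10 bp
  [164,171): 7 bp

[1,1,6,7,8,10,11,13,13,13,14,14,14,19,27]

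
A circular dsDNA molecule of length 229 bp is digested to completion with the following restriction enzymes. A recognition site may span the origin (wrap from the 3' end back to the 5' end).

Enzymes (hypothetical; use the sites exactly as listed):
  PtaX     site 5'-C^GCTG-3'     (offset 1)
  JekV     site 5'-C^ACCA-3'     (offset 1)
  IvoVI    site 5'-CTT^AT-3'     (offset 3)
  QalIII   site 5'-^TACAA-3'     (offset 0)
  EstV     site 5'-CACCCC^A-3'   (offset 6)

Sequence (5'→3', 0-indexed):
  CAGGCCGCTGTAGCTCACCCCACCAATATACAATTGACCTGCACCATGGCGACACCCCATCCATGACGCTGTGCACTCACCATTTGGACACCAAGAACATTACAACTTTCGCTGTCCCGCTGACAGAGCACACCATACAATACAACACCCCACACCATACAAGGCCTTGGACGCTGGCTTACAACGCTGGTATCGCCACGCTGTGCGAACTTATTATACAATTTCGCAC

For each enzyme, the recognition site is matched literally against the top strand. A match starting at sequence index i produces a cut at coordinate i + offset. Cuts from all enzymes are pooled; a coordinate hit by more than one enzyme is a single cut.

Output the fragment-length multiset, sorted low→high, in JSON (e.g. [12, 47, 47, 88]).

[2,4,4,4,5,6,7,7,8,8,9,10,11,11,11,11,11,13,13,14,14,15,15,16]

Site scan:
  PtaX (CGCTG, off=1): starts [5, 66, 109, 117, 171, 184, 198] → cuts [6, 67, 110, 118, 172, 185, 199]
  JekV (CACCA, off=1): starts [20, 41, 77, 88, 130, 152, 226] → cuts [21, 42, 78, 89, 131, 153, 227]
  IvoVI (CTTAT, off=3): starts [209] → cuts [212]
  QalIII (TACAA, off=0): starts [28, 100, 135, 140, 157, 179, 216] → cuts [28, 100, 135, 140, 157, 179, 216]
  EstV (CACCCCA, off=6): starts [15, 52, 145] → cuts [21, 58, 151]

Pooled cuts: [6, 21, 28, 42, 58, 67, 78, 89, 100, 110, 118, 131, 135, 140, 151, 153, 157, 172, 179, 185, 199, 212, 216, 227]

Fragment lengths:
  6→21: 15 bp
  21→28: 7 bp
  28→42: 14 bp
  42→58: 16 bp
  58→67: 9 bp
  67→78: 11 bp
  78→89: 11 bp
  89→100: 11 bp
  100→110: 10 bp
  110→118: 8 bp
  118→131: 13 bp
  131→135: 4 bp
  135→140: 5 bp
  140→151: 11 bp
  151→153: 2 bp
  153→157: 4 bp
  157→172: 15 bp
  172→179: 7 bp
  179→185: 6 bp
  185→199: 14 bp
  199→212: 13 bp
  212→216: 4 bp
  216→227: 11 bp
  227→6 (wrap): 229-227+6 = 8 bp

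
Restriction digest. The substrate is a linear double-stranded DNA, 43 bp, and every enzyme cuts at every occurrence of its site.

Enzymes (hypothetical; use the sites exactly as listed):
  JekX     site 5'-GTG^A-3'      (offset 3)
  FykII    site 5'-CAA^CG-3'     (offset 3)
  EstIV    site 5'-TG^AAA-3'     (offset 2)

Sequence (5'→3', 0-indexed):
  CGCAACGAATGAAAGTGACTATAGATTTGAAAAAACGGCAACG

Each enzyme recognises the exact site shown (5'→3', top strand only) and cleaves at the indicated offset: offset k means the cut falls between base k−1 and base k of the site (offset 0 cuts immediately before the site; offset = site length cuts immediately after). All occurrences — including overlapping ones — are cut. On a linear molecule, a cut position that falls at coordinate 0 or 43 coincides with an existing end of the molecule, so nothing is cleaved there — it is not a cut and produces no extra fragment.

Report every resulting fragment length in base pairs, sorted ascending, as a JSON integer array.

Per-enzyme occurrences:
  JekX GTGA/3: at [14] ⇒ [17]
  FykII CAACG/3: at [2, 38] ⇒ [5, 41]
  EstIV TGAAA/2: at [9, 27] ⇒ [11, 29]

Pooled cuts: [5, 11, 17, 29, 41]

Fragments:
  [0,5): 5 bp
  [5,11): 6 bp
  [11,17): 6 bp
  [17,29): 12 bp
  [29,41): 12 bp
  [41,43): 2 bp

[2,5,6,6,12,12]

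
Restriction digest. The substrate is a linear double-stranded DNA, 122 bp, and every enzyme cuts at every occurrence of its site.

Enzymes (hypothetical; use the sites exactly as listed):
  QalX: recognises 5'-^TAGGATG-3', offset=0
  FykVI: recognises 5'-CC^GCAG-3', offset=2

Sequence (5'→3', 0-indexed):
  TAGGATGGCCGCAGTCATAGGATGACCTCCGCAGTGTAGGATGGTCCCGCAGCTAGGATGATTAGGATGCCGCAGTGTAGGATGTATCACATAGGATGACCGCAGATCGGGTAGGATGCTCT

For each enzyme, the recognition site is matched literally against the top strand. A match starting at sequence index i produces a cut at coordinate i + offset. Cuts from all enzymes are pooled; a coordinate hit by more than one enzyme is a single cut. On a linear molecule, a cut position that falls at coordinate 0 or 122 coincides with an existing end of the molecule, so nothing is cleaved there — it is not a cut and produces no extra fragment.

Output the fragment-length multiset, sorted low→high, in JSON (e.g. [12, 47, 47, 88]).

[5,6,6,7,9,9,10,10,10,11,12,13,14]

Scan for sites:
  QalX (TAGGATG, off=0): starts [0, 17, 36, 53, 62, 77, 91, 111] → cuts [17, 36, 53, 62, 77, 91, 111] (position 0 is a terminus of the linear molecule — no cut)
  FykVI (CCGCAG, off=2): starts [8, 28, 46, 69, 99] → cuts [10, 30, 48, 71, 101]

All cut coordinates (distinct, sorted): [10, 17, 30, 36, 48, 53, 62, 71, 77, 91, 101, 111]

Fragment lengths:
  [0,10): 10 bp
  [10,17): 7 bp
  [17,30): 13 bp
  [30,36): 6 bp
  [36,48): 12 bp
  [48,53): 5 bp
  [53,62): 9 bp
  [62,71): 9 bp
  [71,77): 6 bp
  [77,91): 14 bp
  [91,101): 10 bp
  [101,111): 10 bp
  [111,122): 11 bp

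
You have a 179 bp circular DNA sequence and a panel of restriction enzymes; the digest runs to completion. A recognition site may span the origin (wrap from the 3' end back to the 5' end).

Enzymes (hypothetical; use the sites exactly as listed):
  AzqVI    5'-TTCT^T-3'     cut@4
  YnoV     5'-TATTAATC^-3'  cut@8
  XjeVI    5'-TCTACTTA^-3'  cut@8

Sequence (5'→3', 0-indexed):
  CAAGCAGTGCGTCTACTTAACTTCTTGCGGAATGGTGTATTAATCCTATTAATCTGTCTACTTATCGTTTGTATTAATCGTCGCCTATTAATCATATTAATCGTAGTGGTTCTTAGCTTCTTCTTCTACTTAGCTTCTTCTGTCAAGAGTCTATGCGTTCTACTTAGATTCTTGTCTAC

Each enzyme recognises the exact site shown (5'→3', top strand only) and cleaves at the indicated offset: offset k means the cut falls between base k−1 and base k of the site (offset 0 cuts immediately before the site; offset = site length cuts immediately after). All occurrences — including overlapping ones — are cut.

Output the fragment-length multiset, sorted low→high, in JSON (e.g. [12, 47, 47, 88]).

[3,6,6,6,8,8,9,9,10,11,14,15,20,26,28]

Site scan:
  AzqVI (TTCTT, off=4): starts [21, 109, 117, 120, 134, 168] → cuts [25, 113, 121, 124, 138, 172]
  YnoV (TATTAATC, off=8): starts [37, 46, 71, 85, 94] → cuts [45, 54, 79, 93, 102]
  XjeVI (TCTACTTA, off=8): starts [11, 56, 124, 158] → cuts [19, 64, 132, 166]

All cut coordinates (distinct, sorted): [19, 25, 45, 54, 64, 79, 93, 102, 113, 121, 124, 132, 138, 166, 172]

Fragment lengths:
  19→25: 6 bp
  25→45: 20 bp
  45→54: 9 bp
  54→64: 10 bp
  64→79: 15 bp
  79→93: 14 bp
  93→102: 9 bp
  102→113: 11 bp
  113→121: 8 bp
  121→124: 3 bp
  124→132: 8 bp
  132→138: 6 bp
  138→166: 28 bp
  166→172: 6 bp
  172→19 (wrap): 179-172+19 = 26 bp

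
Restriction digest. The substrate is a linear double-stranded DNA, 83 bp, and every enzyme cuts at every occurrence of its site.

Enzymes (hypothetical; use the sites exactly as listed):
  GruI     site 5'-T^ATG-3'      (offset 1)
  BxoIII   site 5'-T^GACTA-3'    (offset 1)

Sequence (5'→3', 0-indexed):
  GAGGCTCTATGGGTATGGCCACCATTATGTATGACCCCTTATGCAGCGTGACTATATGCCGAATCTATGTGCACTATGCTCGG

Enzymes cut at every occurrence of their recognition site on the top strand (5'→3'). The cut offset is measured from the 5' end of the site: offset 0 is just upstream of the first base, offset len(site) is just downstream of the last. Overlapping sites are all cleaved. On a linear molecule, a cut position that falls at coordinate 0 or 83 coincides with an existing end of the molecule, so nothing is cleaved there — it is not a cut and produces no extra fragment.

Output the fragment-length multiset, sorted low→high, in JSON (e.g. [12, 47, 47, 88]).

[4,6,6,8,8,9,9,10,11,12]

Scan for sites:
  GruI (TATG, off=1): starts [7, 13, 25, 29, 39, 54, 65, 74] → cuts [8, 14, 26, 30, 40, 55, 66, 75]
  BxoIII (TGACTA, off=1): starts [48] → cuts [49]

All cut coordinates (distinct, sorted): [8, 14, 26, 30, 40, 49, 55, 66, 75]

Fragments:
  [0,8): 8 bp
  [8,14): 6 bp
  [14,26): 12 bp
  [26,30): 4 bp
  [30,40): 10 bp
  [40,49): 9 bp
  [49,55): 6 bp
  [55,66): 11 bp
  [66,75): 9 bp
  [75,83): 8 bp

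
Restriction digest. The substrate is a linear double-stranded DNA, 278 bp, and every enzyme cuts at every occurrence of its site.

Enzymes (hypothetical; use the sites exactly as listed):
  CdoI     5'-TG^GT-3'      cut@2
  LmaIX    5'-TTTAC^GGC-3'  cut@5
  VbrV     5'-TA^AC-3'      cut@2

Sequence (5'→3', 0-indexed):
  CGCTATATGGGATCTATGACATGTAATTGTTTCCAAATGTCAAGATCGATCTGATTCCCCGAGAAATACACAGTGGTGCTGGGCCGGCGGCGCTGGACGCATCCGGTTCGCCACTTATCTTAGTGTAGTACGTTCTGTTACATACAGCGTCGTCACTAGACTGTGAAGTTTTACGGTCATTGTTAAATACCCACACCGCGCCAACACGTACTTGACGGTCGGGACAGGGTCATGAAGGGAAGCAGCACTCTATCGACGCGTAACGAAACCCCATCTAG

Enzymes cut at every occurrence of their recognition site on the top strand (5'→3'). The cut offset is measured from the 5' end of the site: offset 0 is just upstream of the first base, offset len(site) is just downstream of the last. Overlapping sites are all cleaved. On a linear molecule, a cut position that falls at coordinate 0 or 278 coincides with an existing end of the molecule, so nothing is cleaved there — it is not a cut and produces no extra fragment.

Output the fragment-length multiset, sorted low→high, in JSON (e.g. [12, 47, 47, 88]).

Site scan:
  CdoI (TGGT, off=2): starts [73] → cuts [75]
  LmaIX (TTTACGGC, off=5): no sites
  VbrV (TAAC, off=2): starts [260] → cuts [262]

Pooled cuts: [75, 262]

Fragment lengths:
  [0,75): 75 bp
  [75,262): 187 bp
  [262,278): 16 bp

[16,75,187]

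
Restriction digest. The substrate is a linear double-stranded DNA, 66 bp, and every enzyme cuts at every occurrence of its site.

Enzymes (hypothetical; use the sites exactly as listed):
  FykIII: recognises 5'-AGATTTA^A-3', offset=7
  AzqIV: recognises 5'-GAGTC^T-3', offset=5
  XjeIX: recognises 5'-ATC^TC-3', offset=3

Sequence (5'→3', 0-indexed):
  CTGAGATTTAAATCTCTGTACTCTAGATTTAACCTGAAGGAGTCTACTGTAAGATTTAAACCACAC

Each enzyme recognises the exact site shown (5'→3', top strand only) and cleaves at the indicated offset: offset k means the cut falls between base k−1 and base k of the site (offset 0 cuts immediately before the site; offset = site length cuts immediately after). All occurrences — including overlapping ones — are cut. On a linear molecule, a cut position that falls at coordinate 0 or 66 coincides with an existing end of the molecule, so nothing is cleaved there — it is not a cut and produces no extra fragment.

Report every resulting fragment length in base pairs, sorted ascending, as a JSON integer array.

Scan for sites:
  FykIII AGATTTAA/7: at [3, 24, 51] ⇒ [10, 31, 58]
  AzqIV GAGTCT/5: at [39] ⇒ [44]
  XjeIX ATCTC/3: at [11] ⇒ [14]

All cut coordinates (distinct, sorted): [10, 14, 31, 44, 58]

Fragments:
  [0,10): 10 bp
  [10,14): 4 bp
  [14,31): 17 bp
  [31,44): 13 bp
  [44,58): 14 bp
  [58,66): 8 bp

[4,8,10,13,14,17]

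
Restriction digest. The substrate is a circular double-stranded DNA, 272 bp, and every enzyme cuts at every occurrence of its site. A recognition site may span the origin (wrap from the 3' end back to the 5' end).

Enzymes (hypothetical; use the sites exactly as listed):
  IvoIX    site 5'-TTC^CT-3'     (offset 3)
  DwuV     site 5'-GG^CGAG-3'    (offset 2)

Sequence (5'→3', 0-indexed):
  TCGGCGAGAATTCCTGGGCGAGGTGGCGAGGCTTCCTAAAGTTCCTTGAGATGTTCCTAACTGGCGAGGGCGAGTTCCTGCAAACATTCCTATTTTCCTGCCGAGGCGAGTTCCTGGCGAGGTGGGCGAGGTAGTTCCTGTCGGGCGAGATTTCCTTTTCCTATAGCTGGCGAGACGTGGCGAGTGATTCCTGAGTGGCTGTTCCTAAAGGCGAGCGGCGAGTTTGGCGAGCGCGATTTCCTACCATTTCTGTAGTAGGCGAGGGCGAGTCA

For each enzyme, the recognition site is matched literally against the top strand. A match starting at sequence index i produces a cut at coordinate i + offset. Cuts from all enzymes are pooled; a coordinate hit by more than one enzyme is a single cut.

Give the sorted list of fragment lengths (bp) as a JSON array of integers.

Per-enzyme occurrences:
  IvoIX TTCCT/3: at [10, 32, 41, 53, 74, 86, 94, 110, 134, 151, 157, 187, 201, 237] ⇒ [13, 35, 44, 56, 77, 89, 97, 113, 137, 154, 160, 190, 204, 240]
  DwuV GGCGAG/2: at [2, 16, 24, 62, 68, 104, 115, 124, 143, 168, 178, 209, 216, 225, 257, 263] ⇒ [4, 18, 26, 64, 70, 106, 117, 126, 145, 170, 180, 211, 218, 227, 259, 265]

All cut coordinates (distinct, sorted): [4, 13, 18, 26, 35, 44, 56, 64, 70, 77, 89, 97, 106, 113, 117, 126, 137, 145, 154, 160, 170, 180, 190, 204, 211, 218, 227, 240, 259, 265]

Fragment lengths:
  4→13: 9 bp
  13→18: 5 bp
  18→26: 8 bp
  26→35: 9 bp
  35→44: 9 bp
  44→56: 12 bp
  56→64: 8 bp
  64→70: 6 bp
  70→77: 7 bp
  77→89: 12 bp
  89→97: 8 bp
  97→106: 9 bp
  106→113: 7 bp
  113→117: 4 bp
  117→126: 9 bp
  126→137: 11 bp
  137→145: 8 bp
  145→154: 9 bp
  154→160: 6 bp
  160→170: 10 bp
  170→180: 10 bp
  180→190: 10 bp
  190→204: 14 bp
  204→211: 7 bp
  211→218: 7 bp
  218→227: 9 bp
  227→240: 13 bp
  240→259: 19 bp
  259→265: 6 bp
  265→4 (wrap): 272-265+4 = 11 bp

[4,5,6,6,6,7,7,7,7,8,8,8,8,9,9,9,9,9,9,9,10,10,10,11,11,12,12,13,14,19]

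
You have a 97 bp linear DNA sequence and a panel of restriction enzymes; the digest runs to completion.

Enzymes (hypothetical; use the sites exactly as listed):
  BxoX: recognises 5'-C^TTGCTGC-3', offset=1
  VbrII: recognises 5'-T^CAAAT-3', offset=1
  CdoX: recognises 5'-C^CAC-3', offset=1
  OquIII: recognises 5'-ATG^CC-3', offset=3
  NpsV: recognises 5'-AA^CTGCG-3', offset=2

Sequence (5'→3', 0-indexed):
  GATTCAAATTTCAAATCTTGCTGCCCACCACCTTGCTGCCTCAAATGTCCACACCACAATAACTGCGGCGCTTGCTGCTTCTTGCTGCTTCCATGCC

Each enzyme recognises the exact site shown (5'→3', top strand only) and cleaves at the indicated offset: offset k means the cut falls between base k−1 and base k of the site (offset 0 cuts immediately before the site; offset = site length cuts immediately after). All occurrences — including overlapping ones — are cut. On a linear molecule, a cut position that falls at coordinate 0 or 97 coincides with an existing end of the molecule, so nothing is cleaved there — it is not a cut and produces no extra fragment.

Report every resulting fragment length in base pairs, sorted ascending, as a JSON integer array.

Per-enzyme occurrences:
  BxoX CTTGCTGC/1: at [16, 31, 70, 80] ⇒ [17, 32, 71, 81]
  VbrII TCAAAT/1: at [3, 10, 40] ⇒ [4, 11, 41]
  CdoX CCAC/1: at [24, 27, 48, 53] ⇒ [25, 28, 49, 54]
  OquIII ATGCC/3: at [92] ⇒ [95]
  NpsV AACTGCG/2: at [60] ⇒ [62]

All cut coordinates (distinct, sorted): [4, 11, 17, 25, 28, 32, 41, 49, 54, 62, 71, 81, 95]

Fragment lengths:
  [0,4): 4 bp
  [4,11): 7 bp
  [11,17): 6 bp
  [17,25): 8 bp
  [25,28): 3 bp
  [28,32): 4 bp
  [32,41): 9 bp
  [41,49): 8 bp
  [49,54): 5 bp
  [54,62): 8 bp
  [62,71): 9 bp
  [71,81): 10 bp
  [81,95): 14 bp
  [95,97): 2 bp

[2,3,4,4,5,6,7,8,8,8,9,9,10,14]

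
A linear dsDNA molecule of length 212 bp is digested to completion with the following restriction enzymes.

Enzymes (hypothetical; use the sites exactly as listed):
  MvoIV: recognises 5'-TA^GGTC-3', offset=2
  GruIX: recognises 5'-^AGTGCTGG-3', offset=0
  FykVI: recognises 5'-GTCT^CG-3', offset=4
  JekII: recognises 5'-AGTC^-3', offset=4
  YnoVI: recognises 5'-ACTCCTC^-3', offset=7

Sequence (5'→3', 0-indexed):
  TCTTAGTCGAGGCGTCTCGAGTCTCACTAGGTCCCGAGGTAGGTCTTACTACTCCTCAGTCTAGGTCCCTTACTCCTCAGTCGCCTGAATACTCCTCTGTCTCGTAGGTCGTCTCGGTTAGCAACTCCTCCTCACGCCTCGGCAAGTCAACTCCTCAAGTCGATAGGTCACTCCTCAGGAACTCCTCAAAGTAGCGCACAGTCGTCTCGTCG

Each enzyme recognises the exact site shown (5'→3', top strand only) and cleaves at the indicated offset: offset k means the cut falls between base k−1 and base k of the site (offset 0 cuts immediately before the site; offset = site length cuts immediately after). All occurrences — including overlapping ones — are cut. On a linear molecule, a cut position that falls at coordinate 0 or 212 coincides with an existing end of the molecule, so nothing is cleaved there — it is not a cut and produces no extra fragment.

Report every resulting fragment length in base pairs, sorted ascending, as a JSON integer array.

Site scan:
  MvoIV (TAGGTC, off=2): starts [27, 39, 61, 104, 163] → cuts [29, 41, 63, 106, 165]
  GruIX (AGTGCTGG, off=0): no sites
  FykVI (GTCTCG, off=4): starts [13, 98, 110, 203] → cuts [17, 102, 114, 207]
  JekII (AGTC, off=4): starts [4, 19, 57, 78, 144, 157, 199] → cuts [8, 23, 61, 82, 148, 161, 203]
  YnoVI (ACTCCTC, off=7): starts [50, 71, 90, 123, 149, 169, 180] → cuts [57, 78, 97, 130, 156, 176, 187]

Pooled cuts: [8, 17, 23, 29, 41, 57, 61, 63, 78, 82, 97, 102, 106, 114, 130, 148, 156, 161, 165, 176, 187, 203, 207]

Fragment lengths:
  [0,8): 8 bp
  [8,17): 9 bp
  [17,23): 6 bp
  [23,29): 6 bp
  [29,41): 12 bp
  [41,57): 16 bp
  [57,61): 4 bp
  [61,63): 2 bp
  [63,78): 15 bp
  [78,82): 4 bp
  [82,97): 15 bp
  [97,102): 5 bp
  [102,106): 4 bp
  [106,114): 8 bp
  [114,130): 16 bp
  [130,148): 18 bp
  [148,156): 8 bp
  [156,161): 5 bp
  [161,165): 4 bp
  [165,176): 11 bp
  [176,187): 11 bp
  [187,203): 16 bp
  [203,207): 4 bp
  [207,212): 5 bp

[2,4,4,4,4,4,5,5,5,6,6,8,8,8,9,11,11,12,15,15,16,16,16,18]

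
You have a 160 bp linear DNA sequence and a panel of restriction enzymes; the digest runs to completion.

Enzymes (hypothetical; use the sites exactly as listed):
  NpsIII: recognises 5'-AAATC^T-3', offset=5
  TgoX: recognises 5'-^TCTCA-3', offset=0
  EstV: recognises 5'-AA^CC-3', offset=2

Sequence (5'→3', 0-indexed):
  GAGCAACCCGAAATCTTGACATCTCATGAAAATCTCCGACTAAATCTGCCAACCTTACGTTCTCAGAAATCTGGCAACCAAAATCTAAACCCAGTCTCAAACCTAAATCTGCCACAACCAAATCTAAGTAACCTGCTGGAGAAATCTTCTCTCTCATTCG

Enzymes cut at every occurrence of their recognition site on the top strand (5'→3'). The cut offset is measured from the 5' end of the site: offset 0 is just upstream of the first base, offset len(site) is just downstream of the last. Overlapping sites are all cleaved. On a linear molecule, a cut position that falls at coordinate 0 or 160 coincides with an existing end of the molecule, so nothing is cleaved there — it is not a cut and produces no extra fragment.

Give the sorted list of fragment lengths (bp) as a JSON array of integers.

[4,5,5,6,6,6,6,7,7,7,8,8,8,8,9,9,11,12,13,15]

Scan for sites:
  NpsIII AAATCT/5: at [10, 29, 41, 66, 80, 104, 119, 141] ⇒ [15, 34, 46, 71, 85, 109, 124, 146]
  TgoX TCTCA/0: at [21, 60, 94, 151] ⇒ [21, 60, 94, 151]
  EstV AACC/2: at [4, 50, 75, 87, 99, 115, 129] ⇒ [6, 52, 77, 89, 101, 117, 131]

Pooled cuts: [6, 15, 21, 34, 46, 52, 60, 71, 77, 85, 89, 94, 101, 109, 117, 124, 131, 146, 151]

Fragments:
  [0,6): 6 bp
  [6,15): 9 bp
  [15,21): 6 bp
  [21,34): 13 bp
  [34,46): 12 bp
  [46,52): 6 bp
  [52,60): 8 bp
  [60,71): 11 bp
  [71,77): 6 bp
  [77,85): 8 bp
  [85,89): 4 bp
  [89,94): 5 bp
  [94,101): 7 bp
  [101,109): 8 bp
  [109,117): 8 bp
  [117,124): 7 bp
  [124,131): 7 bp
  [131,146): 15 bp
  [146,151): 5 bp
  [151,160): 9 bp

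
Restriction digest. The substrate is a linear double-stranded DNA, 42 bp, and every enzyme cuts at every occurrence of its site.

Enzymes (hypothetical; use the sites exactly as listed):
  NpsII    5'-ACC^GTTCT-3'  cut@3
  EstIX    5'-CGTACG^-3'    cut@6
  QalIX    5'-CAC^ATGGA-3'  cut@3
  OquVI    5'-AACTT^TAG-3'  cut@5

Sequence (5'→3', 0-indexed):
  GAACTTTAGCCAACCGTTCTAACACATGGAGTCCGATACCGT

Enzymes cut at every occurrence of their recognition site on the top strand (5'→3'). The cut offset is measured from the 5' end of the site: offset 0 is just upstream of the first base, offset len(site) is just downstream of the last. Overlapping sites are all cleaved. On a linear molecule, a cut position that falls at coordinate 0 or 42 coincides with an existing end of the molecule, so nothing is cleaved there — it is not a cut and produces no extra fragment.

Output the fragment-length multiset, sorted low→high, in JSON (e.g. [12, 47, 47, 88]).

[6,9,10,17]

Scan for sites:
  NpsII ACCGTTCT/3: at [12] ⇒ [15]
  EstIX (CGTACG, off=6): no sites
  QalIX CACATGGA/3: at [22] ⇒ [25]
  OquVI AACTTTAG/5: at [1] ⇒ [6]

Pooled cuts: [6, 15, 25]

Fragment lengths:
  [0,6): 6 bp
  [6,15): 9 bp
  [15,25): 10 bp
  [25,42): 17 bp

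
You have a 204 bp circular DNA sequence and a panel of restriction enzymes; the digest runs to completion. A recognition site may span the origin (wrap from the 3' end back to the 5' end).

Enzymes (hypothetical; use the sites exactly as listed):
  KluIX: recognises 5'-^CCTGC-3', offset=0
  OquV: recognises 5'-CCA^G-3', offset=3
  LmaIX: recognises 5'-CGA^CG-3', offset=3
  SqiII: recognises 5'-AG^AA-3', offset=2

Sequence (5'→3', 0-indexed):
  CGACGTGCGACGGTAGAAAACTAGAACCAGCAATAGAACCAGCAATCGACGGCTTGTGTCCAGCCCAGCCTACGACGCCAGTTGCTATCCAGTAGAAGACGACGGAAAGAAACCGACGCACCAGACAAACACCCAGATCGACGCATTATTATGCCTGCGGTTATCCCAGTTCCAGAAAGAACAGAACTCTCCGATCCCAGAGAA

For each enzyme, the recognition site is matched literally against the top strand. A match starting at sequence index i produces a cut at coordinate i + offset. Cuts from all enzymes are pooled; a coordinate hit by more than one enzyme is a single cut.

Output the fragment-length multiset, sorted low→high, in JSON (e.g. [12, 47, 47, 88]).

[1,3,4,4,5,5,5,5,5,5,6,6,6,7,7,7,7,7,7,8,8,8,11,12,12,13,15,15]

Per-enzyme occurrences:
  KluIX (CCTGC, off=0): starts [153] → cuts [153]
  OquV (CCAG, off=3): starts [26, 38, 59, 64, 77, 88, 120, 132, 165, 171, 196] → cuts [29, 41, 62, 67, 80, 91, 123, 135, 168, 174, 199]
  LmaIX (CGACG, off=3): starts [0, 7, 46, 72, 99, 113, 138] → cuts [3, 10, 49, 75, 102, 116, 141]
  SqiII (AGAA, off=2): starts [14, 22, 34, 93, 107, 173, 177, 182, 200] → cuts [16, 24, 36, 95, 109, 175, 179, 184, 202]

Pooled cuts: [3, 10, 16, 24, 29, 36, 41, 49, 62, 67, 75, 80, 91, 95, 102, 109, 116, 123, 135, 141, 153, 168, 174, 175, 179, 184, 199, 202]

Fragment lengths:
  3→10: 7 bp
  10→16: 6 bp
  16→24: 8 bp
  24→29: 5 bp
  29→36: 7 bp
  36→41: 5 bp
  41→49: 8 bp
  49→62: 13 bp
  62→67: 5 bp
  67→75: 8 bp
  75→80: 5 bp
  80→91: 11 bp
  91→95: 4 bp
  95→102: 7 bp
  102→109: 7 bp
  109→116: 7 bp
  116→123: 7 bp
  123→135: 12 bp
  135→141: 6 bp
  141→153: 12 bp
  153→168: 15 bp
  168→174: 6 bp
  174→175: 1 bp
  175→179: 4 bp
  179→184: 5 bp
  184→199: 15 bp
  199→202: 3 bp
  202→3 (wrap): 204-202+3 = 5 bp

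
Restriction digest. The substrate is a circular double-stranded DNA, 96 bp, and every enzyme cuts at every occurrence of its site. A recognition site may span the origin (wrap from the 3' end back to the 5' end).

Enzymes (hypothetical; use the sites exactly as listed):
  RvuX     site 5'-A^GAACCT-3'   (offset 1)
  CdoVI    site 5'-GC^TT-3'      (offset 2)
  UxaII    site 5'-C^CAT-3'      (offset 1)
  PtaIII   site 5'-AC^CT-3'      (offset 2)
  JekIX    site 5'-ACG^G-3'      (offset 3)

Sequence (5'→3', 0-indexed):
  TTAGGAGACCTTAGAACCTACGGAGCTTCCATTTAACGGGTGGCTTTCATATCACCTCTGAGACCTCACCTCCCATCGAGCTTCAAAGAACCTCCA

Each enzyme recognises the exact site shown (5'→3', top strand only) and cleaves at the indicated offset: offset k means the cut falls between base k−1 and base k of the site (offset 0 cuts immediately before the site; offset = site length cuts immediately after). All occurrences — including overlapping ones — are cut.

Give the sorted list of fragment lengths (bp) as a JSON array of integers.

Scan for sites:
  RvuX AGAACCT/1: at [12, 86] ⇒ [13, 87]
  CdoVI GCTT/2: at [24, 42, 79] ⇒ [26, 44, 81]
  UxaII CCAT/1: at [28, 72, 93] ⇒ [29, 73, 94]
  PtaIII ACCT/2: at [7, 15, 53, 62, 67, 89] ⇒ [9, 17, 55, 64, 69, 91]
  JekIX ACGG/3: at [19, 35] ⇒ [22, 38]

Pooled cuts: [9, 13, 17, 22, 26, 29, 38, 44, 55, 64, 69, 73, 81, 87, 91, 94]

Fragments:
  9→13: 4 bp
  13→17: 4 bp
  17→22: 5 bp
  22→26: 4 bp
  26→29: 3 bp
  29→38: 9 bp
  38→44: 6 bp
  44→55: 11 bp
  55→64: 9 bp
  64→69: 5 bp
  69→73: 4 bp
  73→81: 8 bp
  81→87: 6 bp
  87→91: 4 bp
  91→94: 3 bp
  94→9 (wrap): 96-94+9 = 11 bp

[3,3,4,4,4,4,4,5,5,6,6,8,9,9,11,11]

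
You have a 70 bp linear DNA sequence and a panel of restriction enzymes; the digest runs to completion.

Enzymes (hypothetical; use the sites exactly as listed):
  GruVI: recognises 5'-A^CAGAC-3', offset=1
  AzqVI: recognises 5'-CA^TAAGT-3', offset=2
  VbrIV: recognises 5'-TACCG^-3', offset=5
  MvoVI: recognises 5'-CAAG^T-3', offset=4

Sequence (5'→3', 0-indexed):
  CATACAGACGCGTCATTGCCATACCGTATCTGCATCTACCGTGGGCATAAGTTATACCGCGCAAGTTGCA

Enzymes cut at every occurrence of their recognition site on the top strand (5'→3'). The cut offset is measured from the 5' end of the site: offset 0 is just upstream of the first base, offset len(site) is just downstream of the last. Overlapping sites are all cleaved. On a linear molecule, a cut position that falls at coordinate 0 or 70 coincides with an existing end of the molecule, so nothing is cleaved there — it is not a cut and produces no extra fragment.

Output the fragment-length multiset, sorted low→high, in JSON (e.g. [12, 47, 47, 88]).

Scan for sites:
  GruVI ACAGAC/1: at [3] ⇒ [4]
  AzqVI CATAAGT/2: at [45] ⇒ [47]
  VbrIV TACCG/5: at [21, 36, 54] ⇒ [26, 41, 59]
  MvoVI CAAGT/4: at [61] ⇒ [65]

All cut coordinates (distinct, sorted): [4, 26, 41, 47, 59, 65]

Fragments:
  [0,4): 4 bp
  [4,26): 22 bp
  [26,41): 15 bp
  [41,47): 6 bp
  [47,59): 12 bp
  [59,65): 6 bp
  [65,70): 5 bp

[4,5,6,6,12,15,22]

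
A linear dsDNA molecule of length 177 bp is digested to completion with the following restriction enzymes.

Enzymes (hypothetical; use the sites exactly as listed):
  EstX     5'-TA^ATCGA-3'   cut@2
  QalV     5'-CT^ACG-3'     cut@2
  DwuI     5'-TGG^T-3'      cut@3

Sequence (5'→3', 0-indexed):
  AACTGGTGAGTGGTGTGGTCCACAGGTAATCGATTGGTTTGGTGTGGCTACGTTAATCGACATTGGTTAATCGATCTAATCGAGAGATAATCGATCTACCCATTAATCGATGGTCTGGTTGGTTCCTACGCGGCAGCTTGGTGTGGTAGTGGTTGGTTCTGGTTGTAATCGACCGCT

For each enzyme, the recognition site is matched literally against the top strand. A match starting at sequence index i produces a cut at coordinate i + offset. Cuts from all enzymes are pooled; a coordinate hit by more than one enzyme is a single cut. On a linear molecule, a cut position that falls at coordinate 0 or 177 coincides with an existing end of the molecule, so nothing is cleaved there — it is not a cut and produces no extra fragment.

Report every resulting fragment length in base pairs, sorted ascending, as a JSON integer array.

Scan for sites:
  EstX (TAATCGA, off=2): starts [26, 53, 67, 76, 87, 103, 165] → cuts [28, 55, 69, 78, 89, 105, 167]
  QalV (CTACG, off=2): starts [47, 125] → cuts [49, 127]
  DwuI (TGGT, off=3): starts [3, 10, 15, 34, 39, 63, 110, 115, 119, 138, 143, 149, 153, 159] → cuts [6, 13, 18, 37, 42, 66, 113, 118, 122, 141, 146, 152, 156, 162]

Pooled cuts: [6, 13, 18, 28, 37, 42, 49, 55, 66, 69, 78, 89, 105, 113, 118, 122, 127, 141, 146, 152, 156, 162, 167]

Fragment lengths:
  [0,6): 6 bp
  [6,13): 7 bp
  [13,18): 5 bp
  [18,28): 10 bp
  [28,37): 9 bp
  [37,42): 5 bp
  [42,49): 7 bp
  [49,55): 6 bp
  [55,66): 11 bp
  [66,69): 3 bp
  [69,78): 9 bp
  [78,89): 11 bp
  [89,105): 16 bp
  [105,113): 8 bp
  [113,118): 5 bp
  [118,122): 4 bp
  [122,127): 5 bp
  [127,141): 14 bp
  [141,146): 5 bp
  [146,152): 6 bp
  [152,156): 4 bp
  [156,162): 6 bp
  [162,167): 5 bp
  [167,177): 10 bp

[3,4,4,5,5,5,5,5,5,6,6,6,6,7,7,8,9,9,10,10,11,11,14,16]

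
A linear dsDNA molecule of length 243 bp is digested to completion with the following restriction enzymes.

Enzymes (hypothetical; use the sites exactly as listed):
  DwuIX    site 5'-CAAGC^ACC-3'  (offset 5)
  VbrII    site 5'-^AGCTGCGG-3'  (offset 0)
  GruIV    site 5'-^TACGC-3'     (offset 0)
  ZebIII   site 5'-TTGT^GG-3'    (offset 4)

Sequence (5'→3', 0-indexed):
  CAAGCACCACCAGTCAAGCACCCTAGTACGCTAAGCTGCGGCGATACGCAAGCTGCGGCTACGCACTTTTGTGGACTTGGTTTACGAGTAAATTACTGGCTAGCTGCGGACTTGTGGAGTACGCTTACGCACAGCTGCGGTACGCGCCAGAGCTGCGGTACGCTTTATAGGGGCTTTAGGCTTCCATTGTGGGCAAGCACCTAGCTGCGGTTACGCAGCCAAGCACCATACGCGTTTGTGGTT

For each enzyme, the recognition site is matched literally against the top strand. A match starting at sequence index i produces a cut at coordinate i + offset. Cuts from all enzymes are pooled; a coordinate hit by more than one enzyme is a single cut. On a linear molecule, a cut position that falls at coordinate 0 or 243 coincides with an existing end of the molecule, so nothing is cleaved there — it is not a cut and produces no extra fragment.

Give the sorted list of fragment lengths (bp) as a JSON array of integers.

[4,4,4,4,5,6,6,7,7,7,8,8,8,9,9,10,11,11,13,13,14,14,29,32]

Site scan:
  DwuIX CAAGCACC/5: at [0, 14, 193, 219] ⇒ [5, 19, 198, 224]
  VbrII AGCTGCGG/0: at [33, 50, 101, 132, 150, 202] ⇒ [33, 50, 101, 132, 150, 202]
  GruIV TACGC/0: at [26, 44, 59, 119, 125, 140, 158, 211, 228] ⇒ [26, 44, 59, 119, 125, 140, 158, 211, 228]
  ZebIII TTGTGG/4: at [68, 111, 186, 235] ⇒ [72, 115, 190, 239]

All cut coordinates (distinct, sorted): [5, 19, 26, 33, 44, 50, 59, 72, 101, 115, 119, 125, 132, 140, 150, 158, 190, 198, 202, 211, 224, 228, 239]

Fragments:
  [0,5): 5 bp
  [5,19): 14 bp
  [19,26): 7 bp
  [26,33): 7 bp
  [33,44): 11 bp
  [44,50): 6 bp
  [50,59): 9 bp
  [59,72): 13 bp
  [72,101): 29 bp
  [101,115): 14 bp
  [115,119): 4 bp
  [119,125): 6 bp
  [125,132): 7 bp
  [132,140): 8 bp
  [140,150): 10 bp
  [150,158): 8 bp
  [158,190): 32 bp
  [190,198): 8 bp
  [198,202): 4 bp
  [202,211): 9 bp
  [211,224): 13 bp
  [224,228): 4 bp
  [228,239): 11 bp
  [239,243): 4 bp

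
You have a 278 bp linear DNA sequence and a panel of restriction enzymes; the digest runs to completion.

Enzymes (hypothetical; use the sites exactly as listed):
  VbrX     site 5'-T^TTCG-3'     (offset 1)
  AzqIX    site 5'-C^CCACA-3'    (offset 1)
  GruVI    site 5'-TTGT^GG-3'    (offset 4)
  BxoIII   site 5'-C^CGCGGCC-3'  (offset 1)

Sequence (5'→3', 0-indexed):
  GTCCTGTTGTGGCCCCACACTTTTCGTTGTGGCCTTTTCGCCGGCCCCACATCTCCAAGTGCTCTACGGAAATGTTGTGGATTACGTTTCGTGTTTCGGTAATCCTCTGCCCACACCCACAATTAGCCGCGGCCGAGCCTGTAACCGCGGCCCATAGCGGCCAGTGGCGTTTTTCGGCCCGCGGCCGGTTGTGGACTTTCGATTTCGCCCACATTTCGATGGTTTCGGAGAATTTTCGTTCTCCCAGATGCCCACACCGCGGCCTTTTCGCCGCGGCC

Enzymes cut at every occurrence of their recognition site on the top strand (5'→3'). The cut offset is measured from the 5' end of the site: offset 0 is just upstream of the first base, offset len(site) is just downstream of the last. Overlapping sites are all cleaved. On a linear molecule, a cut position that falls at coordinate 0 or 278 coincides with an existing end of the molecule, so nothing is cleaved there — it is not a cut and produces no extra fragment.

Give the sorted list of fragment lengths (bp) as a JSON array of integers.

[4,5,5,5,6,6,6,6,6,7,7,7,8,8,9,9,9,10,10,11,11,13,16,17,18,27,32]

Per-enzyme occurrences:
  VbrX TTTCG/1: at [21, 35, 86, 93, 171, 196, 202, 213, 222, 233, 265] ⇒ [22, 36, 87, 94, 172, 197, 203, 214, 223, 234, 266]
  AzqIX CCCACA/1: at [13, 45, 109, 115, 207, 250] ⇒ [14, 46, 110, 116, 208, 251]
  GruVI TTGTGG/4: at [6, 26, 74, 188] ⇒ [10, 30, 78, 192]
  BxoIII CCGCGGCC/1: at [126, 144, 178, 256, 270] ⇒ [127, 145, 179, 257, 271]

All cut coordinates (distinct, sorted): [10, 14, 22, 30, 36, 46, 78, 87, 94, 110, 116, 127, 145, 172, 179, 192, 197, 203, 208, 214, 223, 234, 251, 257, 266, 271]

Fragments:
  [0,10): 10 bp
  [10,14): 4 bp
  [14,22): 8 bp
  [22,30): 8 bp
  [30,36): 6 bp
  [36,46): 10 bp
  [46,78): 32 bp
  [78,87): 9 bp
  [87,94): 7 bp
  [94,110): 16 bp
  [110,116): 6 bp
  [116,127): 11 bp
  [127,145): 18 bp
  [145,172): 27 bp
  [172,179): 7 bp
  [179,192): 13 bp
  [192,197): 5 bp
  [197,203): 6 bp
  [203,208): 5 bp
  [208,214): 6 bp
  [214,223): 9 bp
  [223,234): 11 bp
  [234,251): 17 bp
  [251,257): 6 bp
  [257,266): 9 bp
  [266,271): 5 bp
  [271,278): 7 bp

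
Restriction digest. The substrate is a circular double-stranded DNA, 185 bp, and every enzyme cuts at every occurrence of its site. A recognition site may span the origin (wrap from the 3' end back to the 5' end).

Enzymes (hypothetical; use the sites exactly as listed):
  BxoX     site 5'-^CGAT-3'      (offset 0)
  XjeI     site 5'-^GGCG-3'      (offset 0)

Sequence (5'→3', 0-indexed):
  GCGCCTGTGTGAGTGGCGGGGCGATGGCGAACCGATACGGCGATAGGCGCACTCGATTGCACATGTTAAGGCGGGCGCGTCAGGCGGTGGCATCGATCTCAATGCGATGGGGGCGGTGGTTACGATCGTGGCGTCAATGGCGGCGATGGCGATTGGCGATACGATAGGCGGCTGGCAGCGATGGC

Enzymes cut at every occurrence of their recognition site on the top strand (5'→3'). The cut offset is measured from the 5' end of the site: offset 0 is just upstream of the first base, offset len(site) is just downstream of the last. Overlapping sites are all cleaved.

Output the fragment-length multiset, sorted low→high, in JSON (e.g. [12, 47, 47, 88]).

Site scan:
  BxoX (CGAT, off=0): starts [21, 32, 40, 53, 93, 104, 122, 143, 149, 156, 161, 178] → cuts [21, 32, 40, 53, 93, 104, 122, 143, 149, 156, 161, 178]
  XjeI (GGCG, off=0): starts [14, 19, 25, 38, 45, 69, 73, 82, 111, 129, 138, 141, 147, 154, 166, 182] → cuts [14, 19, 25, 38, 45, 69, 73, 82, 111, 129, 138, 141, 147, 154, 166, 182]

All cut coordinates (distinct, sorted): [14, 19, 21, 25, 32, 38, 40, 45, 53, 69, 73, 82, 93, 104, 111, 122, 129, 138, 141, 143, 147, 149, 154, 156, 161, 166, 178, 182]

Fragment lengths:
  14→19: 5 bp
  19→21: 2 bp
  21→25: 4 bp
  25→32: 7 bp
  32→38: 6 bp
  38→40: 2 bp
  40→45: 5 bp
  45→53: 8 bp
  53→69: 16 bp
  69→73: 4 bp
  73→82: 9 bp
  82→93: 11 bp
  93→104: 11 bp
  104→111: 7 bp
  111→122: 11 bp
  122→129: 7 bp
  129→138: 9 bp
  138→141: 3 bp
  141→143: 2 bp
  143→147: 4 bp
  147→149: 2 bp
  149→154: 5 bp
  154→156: 2 bp
  156→161: 5 bp
  161→166: 5 bp
  166→178: 12 bp
  178→182: 4 bp
  182→14 (wrap): 185-182+14 = 17 bp

[2,2,2,2,2,3,4,4,4,4,5,5,5,5,5,6,7,7,7,8,9,9,11,11,11,12,16,17]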